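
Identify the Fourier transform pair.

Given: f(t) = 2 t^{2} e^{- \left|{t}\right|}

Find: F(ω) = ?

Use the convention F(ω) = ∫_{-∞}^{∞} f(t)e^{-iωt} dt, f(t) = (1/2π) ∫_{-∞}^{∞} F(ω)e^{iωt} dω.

F(ω) = \frac{8 \left(1 - 3 \omega^{2}\right)}{\left(\omega^{2} + 1\right)^{3}}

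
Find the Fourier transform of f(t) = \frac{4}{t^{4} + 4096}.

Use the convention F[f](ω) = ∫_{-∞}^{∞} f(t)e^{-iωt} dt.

F(ω) = \frac{\pi e^{- 4 \sqrt{2} \left|{\omega}\right|} \sin{\left(4 \sqrt{2} \left|{\omega}\right| + \frac{\pi}{4} \right)}}{128}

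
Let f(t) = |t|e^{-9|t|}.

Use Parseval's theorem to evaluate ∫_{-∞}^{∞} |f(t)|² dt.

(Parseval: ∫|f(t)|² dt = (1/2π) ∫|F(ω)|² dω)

∫|f(t)|² dt = \frac{1}{1458}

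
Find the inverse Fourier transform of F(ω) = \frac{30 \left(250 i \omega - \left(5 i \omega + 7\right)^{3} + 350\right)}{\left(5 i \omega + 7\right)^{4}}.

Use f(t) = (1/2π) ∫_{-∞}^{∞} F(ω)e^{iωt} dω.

f(t) = 6 \left(t^{2} - 1\right) e^{- \frac{7 t}{5}} u\left(t\right)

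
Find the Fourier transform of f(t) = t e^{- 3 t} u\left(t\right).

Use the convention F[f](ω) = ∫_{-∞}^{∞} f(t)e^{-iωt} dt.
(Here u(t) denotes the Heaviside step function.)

F(ω) = \frac{1}{\left(i \omega + 3\right)^{2}}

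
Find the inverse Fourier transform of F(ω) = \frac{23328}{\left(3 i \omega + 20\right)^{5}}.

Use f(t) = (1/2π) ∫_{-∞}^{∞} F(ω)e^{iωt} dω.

f(t) = 4 t^{4} e^{- \frac{20 t}{3}} u\left(t\right)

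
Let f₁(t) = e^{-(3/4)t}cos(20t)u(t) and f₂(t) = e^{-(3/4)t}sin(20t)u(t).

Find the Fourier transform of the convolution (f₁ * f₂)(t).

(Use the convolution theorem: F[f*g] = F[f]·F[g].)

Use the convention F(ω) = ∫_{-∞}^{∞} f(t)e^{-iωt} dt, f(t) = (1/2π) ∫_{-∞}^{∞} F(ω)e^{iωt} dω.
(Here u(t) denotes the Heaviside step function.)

F[f₁*f₂](ω) = \frac{1280 \left(4 i \omega + 3\right)}{\left(\left(4 i \omega + 3\right)^{2} + 6400\right)^{2}}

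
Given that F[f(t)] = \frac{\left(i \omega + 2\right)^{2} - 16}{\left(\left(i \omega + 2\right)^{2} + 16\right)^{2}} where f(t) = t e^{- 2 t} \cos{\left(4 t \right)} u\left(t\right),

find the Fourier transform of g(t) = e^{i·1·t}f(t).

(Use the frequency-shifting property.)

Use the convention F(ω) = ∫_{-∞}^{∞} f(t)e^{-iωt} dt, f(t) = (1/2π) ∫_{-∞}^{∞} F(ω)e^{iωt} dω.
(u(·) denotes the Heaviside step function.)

F[g](ω) = \frac{\left(i \left(\omega - 1\right) + 2\right)^{2} - 16}{\left(\left(i \left(\omega - 1\right) + 2\right)^{2} + 16\right)^{2}}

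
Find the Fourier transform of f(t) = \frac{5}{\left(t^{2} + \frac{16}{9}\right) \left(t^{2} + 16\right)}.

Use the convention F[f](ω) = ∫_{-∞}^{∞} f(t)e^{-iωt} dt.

F(ω) = - \frac{45 \pi e^{- 4 \left|{\omega}\right|}}{512} + \frac{135 \pi e^{- \frac{4 \left|{\omega}\right|}{3}}}{512}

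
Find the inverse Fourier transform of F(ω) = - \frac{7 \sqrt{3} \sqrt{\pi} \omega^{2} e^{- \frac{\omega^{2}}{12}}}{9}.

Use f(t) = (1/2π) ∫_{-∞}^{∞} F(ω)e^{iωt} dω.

f(t) = 7 \left(12 t^{2} - 2\right) e^{- 3 t^{2}}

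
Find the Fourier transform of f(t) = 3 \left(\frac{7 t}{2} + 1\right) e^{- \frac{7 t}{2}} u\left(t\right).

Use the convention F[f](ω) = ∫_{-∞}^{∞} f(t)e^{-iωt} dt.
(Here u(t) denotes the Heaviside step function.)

F(ω) = \frac{12 \left(- i \omega - 7\right)}{4 \omega^{2} - 28 i \omega - 49}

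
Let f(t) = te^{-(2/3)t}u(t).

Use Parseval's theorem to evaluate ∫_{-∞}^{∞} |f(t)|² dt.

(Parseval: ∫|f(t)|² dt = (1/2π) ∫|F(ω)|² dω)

∫|f(t)|² dt = \frac{27}{32}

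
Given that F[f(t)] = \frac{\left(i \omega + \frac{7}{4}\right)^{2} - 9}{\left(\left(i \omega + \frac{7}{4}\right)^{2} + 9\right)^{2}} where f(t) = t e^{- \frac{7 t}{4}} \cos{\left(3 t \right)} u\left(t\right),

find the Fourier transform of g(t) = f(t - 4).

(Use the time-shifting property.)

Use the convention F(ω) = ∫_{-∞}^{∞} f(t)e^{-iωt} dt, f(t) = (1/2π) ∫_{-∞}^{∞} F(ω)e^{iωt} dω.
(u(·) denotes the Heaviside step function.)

F[g](ω) = \frac{16 \left(\left(4 i \omega + 7\right)^{2} - 144\right) e^{- 4 i \omega}}{\left(\left(4 i \omega + 7\right)^{2} + 144\right)^{2}}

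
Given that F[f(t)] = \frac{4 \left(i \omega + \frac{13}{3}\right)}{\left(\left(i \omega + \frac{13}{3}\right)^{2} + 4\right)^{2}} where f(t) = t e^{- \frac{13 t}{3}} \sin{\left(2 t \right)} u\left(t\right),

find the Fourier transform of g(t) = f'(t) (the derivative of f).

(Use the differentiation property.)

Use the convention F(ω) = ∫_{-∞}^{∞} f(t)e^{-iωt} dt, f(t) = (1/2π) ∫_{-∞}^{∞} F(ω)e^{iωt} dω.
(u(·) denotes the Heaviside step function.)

F[g](ω) = \frac{108 i \omega \left(3 i \omega + 13\right)}{\left(\left(3 i \omega + 13\right)^{2} + 36\right)^{2}}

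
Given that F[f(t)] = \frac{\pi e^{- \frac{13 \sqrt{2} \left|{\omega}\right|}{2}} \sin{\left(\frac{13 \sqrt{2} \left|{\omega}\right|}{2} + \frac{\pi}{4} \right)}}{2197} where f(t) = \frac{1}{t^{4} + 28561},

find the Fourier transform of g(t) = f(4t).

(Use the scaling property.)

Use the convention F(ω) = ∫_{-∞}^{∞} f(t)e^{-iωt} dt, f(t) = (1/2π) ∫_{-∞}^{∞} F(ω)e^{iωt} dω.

F[g](ω) = \frac{\pi e^{- \frac{13 \sqrt{2} \left|{\omega}\right|}{8}} \sin{\left(\frac{13 \sqrt{2} \left|{\omega}\right|}{8} + \frac{\pi}{4} \right)}}{8788}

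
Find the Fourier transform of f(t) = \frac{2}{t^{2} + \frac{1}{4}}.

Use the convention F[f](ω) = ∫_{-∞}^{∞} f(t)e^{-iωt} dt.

F(ω) = 4 \pi e^{- \frac{\left|{\omega}\right|}{2}}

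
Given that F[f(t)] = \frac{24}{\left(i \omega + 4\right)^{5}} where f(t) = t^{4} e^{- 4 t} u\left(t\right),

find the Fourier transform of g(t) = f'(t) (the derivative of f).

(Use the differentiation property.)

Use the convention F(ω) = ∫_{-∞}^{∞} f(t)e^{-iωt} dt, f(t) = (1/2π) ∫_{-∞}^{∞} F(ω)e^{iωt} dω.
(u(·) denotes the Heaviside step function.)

F[g](ω) = \frac{24 i \omega}{\left(i \omega + 4\right)^{5}}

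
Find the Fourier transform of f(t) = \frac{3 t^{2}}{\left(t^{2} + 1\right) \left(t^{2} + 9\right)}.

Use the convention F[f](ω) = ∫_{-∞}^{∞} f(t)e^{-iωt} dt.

F(ω) = \frac{3 \pi \left(3 - e^{2 \left|{\omega}\right|}\right) e^{- 3 \left|{\omega}\right|}}{8}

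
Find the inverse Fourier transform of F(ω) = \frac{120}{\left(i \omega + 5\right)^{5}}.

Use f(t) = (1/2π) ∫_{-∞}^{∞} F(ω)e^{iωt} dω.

f(t) = 5 t^{4} e^{- 5 t} u\left(t\right)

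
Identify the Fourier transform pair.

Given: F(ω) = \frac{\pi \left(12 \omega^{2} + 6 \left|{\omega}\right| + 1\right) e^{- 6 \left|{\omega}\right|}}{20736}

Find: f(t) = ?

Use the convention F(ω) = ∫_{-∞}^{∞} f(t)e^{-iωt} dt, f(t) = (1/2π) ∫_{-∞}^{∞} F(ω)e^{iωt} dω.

f(t) = \frac{1}{\left(t^{2} + 36\right)^{3}}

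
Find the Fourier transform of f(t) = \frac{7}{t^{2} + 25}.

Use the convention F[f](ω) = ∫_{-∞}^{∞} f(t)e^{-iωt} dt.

F(ω) = \frac{7 \pi e^{- 5 \left|{\omega}\right|}}{5}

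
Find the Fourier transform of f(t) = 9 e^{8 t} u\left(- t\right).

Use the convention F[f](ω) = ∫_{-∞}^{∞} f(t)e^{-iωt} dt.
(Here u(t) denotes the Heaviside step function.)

F(ω) = - \frac{9}{i \omega - 8}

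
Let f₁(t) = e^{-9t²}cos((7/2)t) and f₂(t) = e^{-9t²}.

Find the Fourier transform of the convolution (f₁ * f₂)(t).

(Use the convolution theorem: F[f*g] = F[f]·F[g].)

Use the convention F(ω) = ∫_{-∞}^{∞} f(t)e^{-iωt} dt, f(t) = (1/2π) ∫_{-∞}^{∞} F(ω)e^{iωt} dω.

F[f₁*f₂](ω) = \frac{\pi \left(e^{\frac{7 \omega}{18}} + 1\right) e^{- \frac{\omega^{2}}{18} - \frac{7 \omega}{36} - \frac{49}{144}}}{18}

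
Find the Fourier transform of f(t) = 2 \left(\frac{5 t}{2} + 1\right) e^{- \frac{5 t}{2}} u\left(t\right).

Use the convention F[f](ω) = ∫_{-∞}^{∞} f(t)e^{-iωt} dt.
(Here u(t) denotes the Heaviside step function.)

F(ω) = \frac{8 \left(- i \omega - 5\right)}{4 \omega^{2} - 20 i \omega - 25}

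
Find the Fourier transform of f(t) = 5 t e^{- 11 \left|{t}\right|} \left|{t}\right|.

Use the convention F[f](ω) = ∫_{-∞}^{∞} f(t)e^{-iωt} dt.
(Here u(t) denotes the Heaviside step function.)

F(ω) = \frac{20 i \omega \left(\omega^{2} - 363\right)}{\left(\omega^{2} + 121\right)^{3}}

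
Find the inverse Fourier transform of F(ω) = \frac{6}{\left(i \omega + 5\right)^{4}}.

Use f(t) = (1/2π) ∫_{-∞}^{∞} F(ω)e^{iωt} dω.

f(t) = t^{3} e^{- 5 t} u\left(t\right)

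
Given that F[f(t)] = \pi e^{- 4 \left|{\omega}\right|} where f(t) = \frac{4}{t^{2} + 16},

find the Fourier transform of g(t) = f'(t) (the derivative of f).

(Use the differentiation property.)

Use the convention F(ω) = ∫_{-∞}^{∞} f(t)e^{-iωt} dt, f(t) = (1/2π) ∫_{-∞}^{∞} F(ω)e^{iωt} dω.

F[g](ω) = i \pi \omega e^{- 4 \left|{\omega}\right|}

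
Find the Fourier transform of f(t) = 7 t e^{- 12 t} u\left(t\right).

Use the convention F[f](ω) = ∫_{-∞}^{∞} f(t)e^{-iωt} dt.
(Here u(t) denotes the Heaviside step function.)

F(ω) = \frac{7}{\left(i \omega + 12\right)^{2}}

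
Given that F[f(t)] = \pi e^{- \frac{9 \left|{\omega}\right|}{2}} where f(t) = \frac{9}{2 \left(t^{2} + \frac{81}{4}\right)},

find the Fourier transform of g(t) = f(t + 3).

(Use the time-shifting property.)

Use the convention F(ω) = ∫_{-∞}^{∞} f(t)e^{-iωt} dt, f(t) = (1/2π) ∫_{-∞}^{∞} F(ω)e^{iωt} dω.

F[g](ω) = \pi e^{3 i \omega - \frac{9 \left|{\omega}\right|}{2}}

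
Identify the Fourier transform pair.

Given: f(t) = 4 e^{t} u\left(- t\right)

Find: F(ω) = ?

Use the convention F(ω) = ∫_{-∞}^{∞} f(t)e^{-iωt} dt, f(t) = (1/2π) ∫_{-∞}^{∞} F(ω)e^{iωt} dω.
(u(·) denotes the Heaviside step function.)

F(ω) = \frac{4 i}{\omega + i}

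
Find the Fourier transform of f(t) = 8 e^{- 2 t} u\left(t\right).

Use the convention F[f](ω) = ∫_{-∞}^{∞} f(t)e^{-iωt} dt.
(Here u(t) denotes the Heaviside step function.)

F(ω) = \frac{8}{i \omega + 2}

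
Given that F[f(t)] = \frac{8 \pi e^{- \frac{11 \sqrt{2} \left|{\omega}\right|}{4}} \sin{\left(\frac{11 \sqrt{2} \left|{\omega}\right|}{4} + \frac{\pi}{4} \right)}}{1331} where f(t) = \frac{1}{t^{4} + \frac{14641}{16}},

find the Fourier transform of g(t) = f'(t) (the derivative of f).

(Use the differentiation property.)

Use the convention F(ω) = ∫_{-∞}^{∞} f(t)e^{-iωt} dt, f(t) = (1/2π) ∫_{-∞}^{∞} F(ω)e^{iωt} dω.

F[g](ω) = \frac{8 i \pi \omega e^{- \frac{11 \sqrt{2} \left|{\omega}\right|}{4}} \sin{\left(\frac{11 \sqrt{2} \left|{\omega}\right|}{4} + \frac{\pi}{4} \right)}}{1331}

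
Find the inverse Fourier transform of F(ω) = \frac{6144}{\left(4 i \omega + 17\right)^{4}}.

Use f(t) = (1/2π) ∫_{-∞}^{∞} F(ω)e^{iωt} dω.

f(t) = 4 t^{3} e^{- \frac{17 t}{4}} u\left(t\right)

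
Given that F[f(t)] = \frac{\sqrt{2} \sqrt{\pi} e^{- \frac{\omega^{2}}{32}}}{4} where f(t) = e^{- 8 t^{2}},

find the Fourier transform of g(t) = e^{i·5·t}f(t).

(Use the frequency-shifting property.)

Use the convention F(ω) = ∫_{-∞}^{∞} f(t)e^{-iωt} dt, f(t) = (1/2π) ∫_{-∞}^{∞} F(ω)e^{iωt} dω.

F[g](ω) = \frac{\sqrt{2} \sqrt{\pi} e^{- \frac{\left(\omega - 5\right)^{2}}{32}}}{4}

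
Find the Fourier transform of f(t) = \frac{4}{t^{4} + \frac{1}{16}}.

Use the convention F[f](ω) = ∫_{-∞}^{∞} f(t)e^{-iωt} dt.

F(ω) = 32 \pi e^{- \frac{\sqrt{2} \left|{\omega}\right|}{4}} \sin{\left(\frac{\sqrt{2} \left|{\omega}\right|}{4} + \frac{\pi}{4} \right)}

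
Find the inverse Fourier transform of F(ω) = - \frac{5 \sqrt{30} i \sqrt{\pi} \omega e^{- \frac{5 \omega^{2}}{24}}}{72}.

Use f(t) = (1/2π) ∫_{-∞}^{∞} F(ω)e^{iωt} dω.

f(t) = t e^{- \frac{6 t^{2}}{5}}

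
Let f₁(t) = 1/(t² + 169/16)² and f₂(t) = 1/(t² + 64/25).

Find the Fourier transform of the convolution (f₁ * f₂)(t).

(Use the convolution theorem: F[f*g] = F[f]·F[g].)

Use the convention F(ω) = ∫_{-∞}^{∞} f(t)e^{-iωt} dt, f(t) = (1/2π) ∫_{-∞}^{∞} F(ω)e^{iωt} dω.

F[f₁*f₂](ω) = \frac{5 \pi^{2} \left(13 \left|{\omega}\right| + 4\right) e^{- \frac{97 \left|{\omega}\right|}{20}}}{2197}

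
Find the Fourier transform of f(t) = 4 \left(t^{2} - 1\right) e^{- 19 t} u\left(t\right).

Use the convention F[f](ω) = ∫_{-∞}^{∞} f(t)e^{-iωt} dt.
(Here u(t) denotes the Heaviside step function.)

F(ω) = \frac{4 \left(2 i \omega - \left(i \omega + 19\right)^{3} + 38\right)}{\left(i \omega + 19\right)^{4}}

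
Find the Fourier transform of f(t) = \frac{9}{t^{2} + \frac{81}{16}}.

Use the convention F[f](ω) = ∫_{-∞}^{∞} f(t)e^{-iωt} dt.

F(ω) = 4 \pi e^{- \frac{9 \left|{\omega}\right|}{4}}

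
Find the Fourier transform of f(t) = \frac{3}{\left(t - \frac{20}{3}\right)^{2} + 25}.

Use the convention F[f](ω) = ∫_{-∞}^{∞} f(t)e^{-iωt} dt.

F(ω) = \frac{3 \pi e^{- \frac{20 i \omega}{3} - 5 \left|{\omega}\right|}}{5}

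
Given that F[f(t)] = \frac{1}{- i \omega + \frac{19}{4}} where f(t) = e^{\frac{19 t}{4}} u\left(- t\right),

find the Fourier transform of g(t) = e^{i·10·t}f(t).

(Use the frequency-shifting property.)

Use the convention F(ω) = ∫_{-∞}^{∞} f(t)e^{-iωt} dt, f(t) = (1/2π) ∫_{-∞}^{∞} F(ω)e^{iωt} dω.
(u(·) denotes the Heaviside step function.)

F[g](ω) = - \frac{4}{4 i \left(\omega - 10\right) - 19}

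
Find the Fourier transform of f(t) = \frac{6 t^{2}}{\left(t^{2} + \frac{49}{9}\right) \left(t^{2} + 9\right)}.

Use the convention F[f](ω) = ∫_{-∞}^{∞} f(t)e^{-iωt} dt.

F(ω) = \frac{81 \pi e^{- 3 \left|{\omega}\right|}}{16} - \frac{63 \pi e^{- \frac{7 \left|{\omega}\right|}{3}}}{16}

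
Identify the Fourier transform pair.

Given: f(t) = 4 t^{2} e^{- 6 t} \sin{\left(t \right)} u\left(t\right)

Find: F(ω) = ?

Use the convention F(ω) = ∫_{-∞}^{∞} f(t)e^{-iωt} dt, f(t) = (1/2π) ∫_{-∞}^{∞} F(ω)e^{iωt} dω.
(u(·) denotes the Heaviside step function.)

F(ω) = \frac{8 \left(3 \left(i \omega + 6\right)^{2} - 1\right)}{\left(\left(i \omega + 6\right)^{2} + 1\right)^{3}}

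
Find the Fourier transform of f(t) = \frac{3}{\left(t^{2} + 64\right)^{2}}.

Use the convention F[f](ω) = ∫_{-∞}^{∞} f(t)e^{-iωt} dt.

F(ω) = \frac{3 \pi \left(8 \left|{\omega}\right| + 1\right) e^{- 8 \left|{\omega}\right|}}{1024}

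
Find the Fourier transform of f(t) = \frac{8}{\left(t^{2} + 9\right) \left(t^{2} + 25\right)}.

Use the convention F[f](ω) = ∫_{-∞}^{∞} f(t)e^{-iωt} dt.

F(ω) = \frac{\pi \left(5 e^{2 \left|{\omega}\right|} - 3\right) e^{- 5 \left|{\omega}\right|}}{30}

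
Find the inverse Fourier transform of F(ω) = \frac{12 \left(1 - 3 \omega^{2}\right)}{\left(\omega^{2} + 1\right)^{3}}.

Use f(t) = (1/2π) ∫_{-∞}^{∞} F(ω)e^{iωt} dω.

f(t) = 3 t^{2} e^{- \left|{t}\right|}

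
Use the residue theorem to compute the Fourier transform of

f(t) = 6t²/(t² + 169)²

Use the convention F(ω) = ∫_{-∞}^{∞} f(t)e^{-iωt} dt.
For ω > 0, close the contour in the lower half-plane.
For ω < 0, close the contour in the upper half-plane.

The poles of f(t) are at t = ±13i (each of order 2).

Let g(z) = f(z)e^{-iωz}; for large |z| the factor e^{-iωz} decays in the lower half-plane when ω > 0 and in the upper half-plane when ω < 0.

Case ω > 0 (lower half-plane, clockwise contour ⇒ F(ω) = -2πi·ΣRes):
  Res_{z = - 13 i} g(z) = \frac{3 i \left(1 - 13 \omega\right) e^{- 13 \omega}}{26} (pole of order 2)
  F(ω) = -2πi·ΣRes = \frac{3 \pi \left(1 - 13 \omega\right) e^{- 13 \omega}}{13}

Case ω < 0 (upper half-plane, counterclockwise contour ⇒ F(ω) = +2πi·ΣRes):
  Res_{z = 13 i} g(z) = \frac{3 i \left(- 13 \omega - 1\right) e^{13 \omega}}{26} (pole of order 2)
  F(ω) = 2πi·ΣRes = \frac{3 \pi \left(13 \omega + 1\right) e^{13 \omega}}{13}

Both cases combine into a single formula in |ω|:

F(ω) = \frac{3 \pi \left(1 - 13 \left|{\omega}\right|\right) e^{- 13 \left|{\omega}\right|}}{13}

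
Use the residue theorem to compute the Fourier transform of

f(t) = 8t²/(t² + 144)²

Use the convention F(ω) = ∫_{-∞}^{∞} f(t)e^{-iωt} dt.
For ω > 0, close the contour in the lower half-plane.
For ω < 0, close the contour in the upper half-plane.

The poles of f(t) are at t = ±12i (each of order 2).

Let g(z) = f(z)e^{-iωz}; for large |z| the factor e^{-iωz} decays in the lower half-plane when ω > 0 and in the upper half-plane when ω < 0.

Case ω > 0 (lower half-plane, clockwise contour ⇒ F(ω) = -2πi·ΣRes):
  Res_{z = - 12 i} g(z) = \frac{i \left(1 - 12 \omega\right) e^{- 12 \omega}}{6} (pole of order 2)
  F(ω) = -2πi·ΣRes = \frac{\pi \left(1 - 12 \omega\right) e^{- 12 \omega}}{3}

Case ω < 0 (upper half-plane, counterclockwise contour ⇒ F(ω) = +2πi·ΣRes):
  Res_{z = 12 i} g(z) = \frac{i \left(- 12 \omega - 1\right) e^{12 \omega}}{6} (pole of order 2)
  F(ω) = 2πi·ΣRes = \frac{\pi \left(12 \omega + 1\right) e^{12 \omega}}{3}

Both cases combine into a single formula in |ω|:

F(ω) = \frac{\pi \left(1 - 12 \left|{\omega}\right|\right) e^{- 12 \left|{\omega}\right|}}{3}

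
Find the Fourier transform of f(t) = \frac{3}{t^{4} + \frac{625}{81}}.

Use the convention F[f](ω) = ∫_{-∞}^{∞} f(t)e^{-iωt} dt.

F(ω) = \frac{81 \pi e^{- \frac{5 \sqrt{2} \left|{\omega}\right|}{6}} \sin{\left(\frac{5 \sqrt{2} \left|{\omega}\right|}{6} + \frac{\pi}{4} \right)}}{125}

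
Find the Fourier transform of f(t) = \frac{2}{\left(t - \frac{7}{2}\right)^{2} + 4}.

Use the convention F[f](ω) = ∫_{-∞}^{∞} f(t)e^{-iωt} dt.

F(ω) = \pi e^{- \frac{7 i \omega}{2} - 2 \left|{\omega}\right|}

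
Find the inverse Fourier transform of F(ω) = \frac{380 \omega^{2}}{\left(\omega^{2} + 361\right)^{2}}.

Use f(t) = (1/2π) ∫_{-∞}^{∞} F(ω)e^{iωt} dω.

f(t) = 5 \left(1 - 19 \left|{t}\right|\right) e^{- 19 \left|{t}\right|}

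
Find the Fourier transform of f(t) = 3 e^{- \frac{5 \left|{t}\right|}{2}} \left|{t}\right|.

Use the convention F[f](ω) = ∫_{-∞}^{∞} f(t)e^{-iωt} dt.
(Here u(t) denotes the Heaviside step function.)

F(ω) = \frac{24 \left(25 - 4 \omega^{2}\right)}{\left(4 \omega^{2} + 25\right)^{2}}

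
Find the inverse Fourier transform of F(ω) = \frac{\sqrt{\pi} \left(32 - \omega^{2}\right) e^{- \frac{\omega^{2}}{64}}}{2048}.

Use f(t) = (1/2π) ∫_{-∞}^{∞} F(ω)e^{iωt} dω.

f(t) = 2 t^{2} e^{- 16 t^{2}}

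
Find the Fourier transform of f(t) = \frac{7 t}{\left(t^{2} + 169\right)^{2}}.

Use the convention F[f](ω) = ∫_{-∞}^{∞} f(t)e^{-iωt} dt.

F(ω) = - \frac{7 i \pi \omega e^{- 13 \left|{\omega}\right|}}{26}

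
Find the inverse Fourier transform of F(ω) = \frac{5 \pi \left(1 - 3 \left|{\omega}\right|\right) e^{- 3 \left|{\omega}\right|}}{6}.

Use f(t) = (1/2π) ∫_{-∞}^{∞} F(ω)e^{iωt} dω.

f(t) = \frac{5 t^{2}}{\left(t^{2} + 9\right)^{2}}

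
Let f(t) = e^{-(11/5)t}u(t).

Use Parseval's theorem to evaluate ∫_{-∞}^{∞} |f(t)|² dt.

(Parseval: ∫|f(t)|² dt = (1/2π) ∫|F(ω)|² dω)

∫|f(t)|² dt = \frac{5}{22}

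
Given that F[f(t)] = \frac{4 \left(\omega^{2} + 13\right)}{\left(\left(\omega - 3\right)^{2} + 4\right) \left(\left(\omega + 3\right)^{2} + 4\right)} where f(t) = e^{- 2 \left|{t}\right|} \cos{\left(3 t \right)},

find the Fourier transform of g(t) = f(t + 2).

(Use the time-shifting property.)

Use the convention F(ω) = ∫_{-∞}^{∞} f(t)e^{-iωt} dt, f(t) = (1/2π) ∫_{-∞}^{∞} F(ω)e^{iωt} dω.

F[g](ω) = \frac{4 \left(\omega^{2} + 13\right) e^{2 i \omega}}{\omega^{4} - 10 \omega^{2} + 169}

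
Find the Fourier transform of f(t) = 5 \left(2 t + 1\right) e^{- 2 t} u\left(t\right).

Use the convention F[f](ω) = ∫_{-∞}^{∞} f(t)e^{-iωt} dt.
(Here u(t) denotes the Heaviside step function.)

F(ω) = \frac{5 \left(- i \omega - 4\right)}{\omega^{2} - 4 i \omega - 4}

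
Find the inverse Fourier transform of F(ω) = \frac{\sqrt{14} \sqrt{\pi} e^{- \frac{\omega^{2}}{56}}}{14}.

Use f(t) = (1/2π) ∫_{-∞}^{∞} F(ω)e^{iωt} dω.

f(t) = e^{- 14 t^{2}}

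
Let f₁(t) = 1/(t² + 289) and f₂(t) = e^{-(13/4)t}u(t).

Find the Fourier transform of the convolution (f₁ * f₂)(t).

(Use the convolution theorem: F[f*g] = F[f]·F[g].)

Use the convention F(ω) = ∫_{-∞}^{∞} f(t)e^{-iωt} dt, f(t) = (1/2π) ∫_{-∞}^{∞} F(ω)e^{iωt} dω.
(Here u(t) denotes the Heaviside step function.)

F[f₁*f₂](ω) = \frac{4 \pi e^{- 17 \left|{\omega}\right|}}{17 \left(4 i \omega + 13\right)}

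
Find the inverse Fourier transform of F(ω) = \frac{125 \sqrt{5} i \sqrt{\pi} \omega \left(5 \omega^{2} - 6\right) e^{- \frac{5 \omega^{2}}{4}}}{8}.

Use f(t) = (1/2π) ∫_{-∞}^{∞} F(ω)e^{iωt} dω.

f(t) = 5 t^{3} e^{- \frac{t^{2}}{5}}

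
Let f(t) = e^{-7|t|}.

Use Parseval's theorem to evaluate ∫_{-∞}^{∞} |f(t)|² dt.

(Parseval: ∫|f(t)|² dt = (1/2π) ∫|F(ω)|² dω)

∫|f(t)|² dt = \frac{1}{7}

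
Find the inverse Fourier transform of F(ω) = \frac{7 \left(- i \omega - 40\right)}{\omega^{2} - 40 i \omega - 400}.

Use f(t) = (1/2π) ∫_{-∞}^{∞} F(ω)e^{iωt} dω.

f(t) = 7 \left(20 t + 1\right) e^{- 20 t} u\left(t\right)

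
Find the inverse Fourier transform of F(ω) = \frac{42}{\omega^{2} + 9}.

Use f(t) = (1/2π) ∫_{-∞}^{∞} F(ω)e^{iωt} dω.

f(t) = 7 e^{- 3 \left|{t}\right|}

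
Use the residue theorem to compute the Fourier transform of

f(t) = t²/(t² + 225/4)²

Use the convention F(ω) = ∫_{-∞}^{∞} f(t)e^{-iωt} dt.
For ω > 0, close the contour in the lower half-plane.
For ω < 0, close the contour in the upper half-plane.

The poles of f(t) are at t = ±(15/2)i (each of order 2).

Let g(z) = f(z)e^{-iωz}; for large |z| the factor e^{-iωz} decays in the lower half-plane when ω > 0 and in the upper half-plane when ω < 0.

Case ω > 0 (lower half-plane, clockwise contour ⇒ F(ω) = -2πi·ΣRes):
  Res_{z = - \frac{15 i}{2}} g(z) = \frac{i \left(2 - 15 \omega\right) e^{- \frac{15 \omega}{2}}}{60} (pole of order 2)
  F(ω) = -2πi·ΣRes = \frac{\pi \left(2 - 15 \omega\right) e^{- \frac{15 \omega}{2}}}{30}

Case ω < 0 (upper half-plane, counterclockwise contour ⇒ F(ω) = +2πi·ΣRes):
  Res_{z = \frac{15 i}{2}} g(z) = \frac{i \left(- 15 \omega - 2\right) e^{\frac{15 \omega}{2}}}{60} (pole of order 2)
  F(ω) = 2πi·ΣRes = \frac{\pi \left(15 \omega + 2\right) e^{\frac{15 \omega}{2}}}{30}

Both cases combine into a single formula in |ω|:

F(ω) = \frac{\pi \left(2 - 15 \left|{\omega}\right|\right) e^{- \frac{15 \left|{\omega}\right|}{2}}}{30}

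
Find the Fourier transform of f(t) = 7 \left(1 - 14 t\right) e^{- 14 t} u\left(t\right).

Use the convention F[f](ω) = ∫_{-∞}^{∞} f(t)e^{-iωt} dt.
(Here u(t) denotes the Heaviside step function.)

F(ω) = \frac{7 i \omega}{- \omega^{2} + 28 i \omega + 196}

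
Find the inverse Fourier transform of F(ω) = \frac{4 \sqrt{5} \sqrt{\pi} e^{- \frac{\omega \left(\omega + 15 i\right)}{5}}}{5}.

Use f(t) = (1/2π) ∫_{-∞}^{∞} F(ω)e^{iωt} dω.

f(t) = 2 e^{- \frac{5 \left(t - 3\right)^{2}}{4}}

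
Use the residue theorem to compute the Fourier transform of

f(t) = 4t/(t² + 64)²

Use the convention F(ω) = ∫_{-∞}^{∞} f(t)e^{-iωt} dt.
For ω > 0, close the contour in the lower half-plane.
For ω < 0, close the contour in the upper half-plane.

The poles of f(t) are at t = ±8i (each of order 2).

Let g(z) = f(z)e^{-iωz}; for large |z| the factor e^{-iωz} decays in the lower half-plane when ω > 0 and in the upper half-plane when ω < 0.

Case ω > 0 (lower half-plane, clockwise contour ⇒ F(ω) = -2πi·ΣRes):
  Res_{z = - 8 i} g(z) = \frac{\omega e^{- 8 \omega}}{8} (pole of order 2)
  F(ω) = -2πi·ΣRes = - \frac{i \pi \omega e^{- 8 \omega}}{4}

Case ω < 0 (upper half-plane, counterclockwise contour ⇒ F(ω) = +2πi·ΣRes):
  Res_{z = 8 i} g(z) = - \frac{\omega e^{8 \omega}}{8} (pole of order 2)
  F(ω) = 2πi·ΣRes = - \frac{i \pi \omega e^{8 \omega}}{4}

Both cases combine into a single formula in |ω|:

F(ω) = - \frac{i \pi \omega e^{- 8 \left|{\omega}\right|}}{4}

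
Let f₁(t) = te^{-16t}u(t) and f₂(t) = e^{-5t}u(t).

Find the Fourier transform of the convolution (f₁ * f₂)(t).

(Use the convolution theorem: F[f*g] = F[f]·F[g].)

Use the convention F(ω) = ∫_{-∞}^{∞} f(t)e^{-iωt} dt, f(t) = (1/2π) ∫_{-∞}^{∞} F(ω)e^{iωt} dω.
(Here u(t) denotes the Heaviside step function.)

F[f₁*f₂](ω) = \frac{1}{\left(i \omega + 5\right) \left(i \omega + 16\right)^{2}}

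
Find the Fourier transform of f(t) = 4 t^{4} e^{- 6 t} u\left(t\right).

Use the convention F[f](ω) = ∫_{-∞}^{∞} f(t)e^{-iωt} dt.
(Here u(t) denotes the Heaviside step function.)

F(ω) = \frac{96}{\left(i \omega + 6\right)^{5}}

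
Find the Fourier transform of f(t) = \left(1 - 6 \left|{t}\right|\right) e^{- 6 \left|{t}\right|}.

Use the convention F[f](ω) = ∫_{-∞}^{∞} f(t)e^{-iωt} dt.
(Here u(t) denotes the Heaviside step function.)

F(ω) = \frac{24 \omega^{2}}{\left(\omega^{2} + 36\right)^{2}}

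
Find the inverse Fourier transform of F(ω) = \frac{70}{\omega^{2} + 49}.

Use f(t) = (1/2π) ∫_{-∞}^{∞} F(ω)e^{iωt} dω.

f(t) = 5 e^{- 7 \left|{t}\right|}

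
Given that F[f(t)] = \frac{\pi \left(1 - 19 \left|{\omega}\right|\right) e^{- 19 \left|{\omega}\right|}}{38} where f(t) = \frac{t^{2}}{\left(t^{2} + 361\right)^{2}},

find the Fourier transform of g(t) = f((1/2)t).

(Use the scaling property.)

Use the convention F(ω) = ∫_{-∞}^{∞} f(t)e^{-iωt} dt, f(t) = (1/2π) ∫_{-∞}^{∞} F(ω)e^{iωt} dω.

F[g](ω) = \frac{\pi \left(1 - 38 \left|{\omega}\right|\right) e^{- 38 \left|{\omega}\right|}}{19}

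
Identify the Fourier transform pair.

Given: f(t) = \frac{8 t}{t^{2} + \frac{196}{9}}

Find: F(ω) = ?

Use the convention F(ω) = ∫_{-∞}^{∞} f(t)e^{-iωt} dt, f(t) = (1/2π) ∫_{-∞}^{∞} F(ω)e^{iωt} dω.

F(ω) = - 8 i \pi e^{- \frac{14 \left|{\omega}\right|}{3}} \operatorname{sign}{\left(\omega \right)}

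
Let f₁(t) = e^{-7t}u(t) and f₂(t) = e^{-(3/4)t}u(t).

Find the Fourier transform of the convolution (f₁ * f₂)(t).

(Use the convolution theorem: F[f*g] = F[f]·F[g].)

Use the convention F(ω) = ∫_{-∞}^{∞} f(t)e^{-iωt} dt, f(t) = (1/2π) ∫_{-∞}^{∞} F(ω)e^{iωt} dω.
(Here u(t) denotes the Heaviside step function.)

F[f₁*f₂](ω) = \frac{4}{\left(i \omega + 7\right) \left(4 i \omega + 3\right)}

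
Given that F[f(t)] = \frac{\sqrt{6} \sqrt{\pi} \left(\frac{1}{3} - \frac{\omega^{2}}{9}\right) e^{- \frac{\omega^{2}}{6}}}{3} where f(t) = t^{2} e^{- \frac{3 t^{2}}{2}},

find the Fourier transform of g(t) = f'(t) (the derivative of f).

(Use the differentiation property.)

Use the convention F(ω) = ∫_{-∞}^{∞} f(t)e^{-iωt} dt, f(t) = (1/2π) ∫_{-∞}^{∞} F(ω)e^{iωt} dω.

F[g](ω) = \frac{\sqrt{6} i \sqrt{\pi} \omega \left(3 - \omega^{2}\right) e^{- \frac{\omega^{2}}{6}}}{27}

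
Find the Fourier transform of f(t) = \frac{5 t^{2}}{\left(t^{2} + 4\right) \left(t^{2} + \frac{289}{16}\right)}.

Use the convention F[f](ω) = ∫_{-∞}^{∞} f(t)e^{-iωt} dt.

F(ω) = - \frac{32 \pi e^{- 2 \left|{\omega}\right|}}{45} + \frac{68 \pi e^{- \frac{17 \left|{\omega}\right|}{4}}}{45}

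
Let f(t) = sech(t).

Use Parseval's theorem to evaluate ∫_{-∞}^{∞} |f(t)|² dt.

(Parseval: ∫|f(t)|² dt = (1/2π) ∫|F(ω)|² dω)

∫|f(t)|² dt = 2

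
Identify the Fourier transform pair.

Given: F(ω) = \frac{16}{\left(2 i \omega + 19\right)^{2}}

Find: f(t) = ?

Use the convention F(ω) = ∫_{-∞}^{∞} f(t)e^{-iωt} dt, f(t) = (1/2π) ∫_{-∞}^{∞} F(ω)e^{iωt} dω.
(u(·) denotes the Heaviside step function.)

f(t) = 4 t e^{- \frac{19 t}{2}} u\left(t\right)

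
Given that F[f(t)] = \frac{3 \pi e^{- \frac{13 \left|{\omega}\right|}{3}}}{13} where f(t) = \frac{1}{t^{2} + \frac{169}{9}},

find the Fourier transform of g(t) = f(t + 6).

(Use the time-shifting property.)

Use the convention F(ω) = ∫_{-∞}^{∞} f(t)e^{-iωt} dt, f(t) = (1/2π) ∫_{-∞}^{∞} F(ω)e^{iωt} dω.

F[g](ω) = \frac{3 \pi e^{6 i \omega - \frac{13 \left|{\omega}\right|}{3}}}{13}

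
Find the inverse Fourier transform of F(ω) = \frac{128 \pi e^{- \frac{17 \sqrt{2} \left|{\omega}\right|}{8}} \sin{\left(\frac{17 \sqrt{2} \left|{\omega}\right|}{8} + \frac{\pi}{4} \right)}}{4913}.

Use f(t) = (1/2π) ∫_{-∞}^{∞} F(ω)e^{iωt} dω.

f(t) = \frac{2}{t^{4} + \frac{83521}{256}}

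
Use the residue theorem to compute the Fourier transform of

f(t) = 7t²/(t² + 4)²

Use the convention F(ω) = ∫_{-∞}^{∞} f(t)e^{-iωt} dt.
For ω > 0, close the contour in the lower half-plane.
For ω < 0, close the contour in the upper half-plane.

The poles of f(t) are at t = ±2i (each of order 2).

Let g(z) = f(z)e^{-iωz}; for large |z| the factor e^{-iωz} decays in the lower half-plane when ω > 0 and in the upper half-plane when ω < 0.

Case ω > 0 (lower half-plane, clockwise contour ⇒ F(ω) = -2πi·ΣRes):
  Res_{z = - 2 i} g(z) = \frac{7 i \left(1 - 2 \omega\right) e^{- 2 \omega}}{8} (pole of order 2)
  F(ω) = -2πi·ΣRes = \frac{7 \pi \left(1 - 2 \omega\right) e^{- 2 \omega}}{4}

Case ω < 0 (upper half-plane, counterclockwise contour ⇒ F(ω) = +2πi·ΣRes):
  Res_{z = 2 i} g(z) = \frac{7 i \left(- 2 \omega - 1\right) e^{2 \omega}}{8} (pole of order 2)
  F(ω) = 2πi·ΣRes = \frac{7 \pi \left(2 \omega + 1\right) e^{2 \omega}}{4}

Both cases combine into a single formula in |ω|:

F(ω) = \frac{7 \pi \left(1 - 2 \left|{\omega}\right|\right) e^{- 2 \left|{\omega}\right|}}{4}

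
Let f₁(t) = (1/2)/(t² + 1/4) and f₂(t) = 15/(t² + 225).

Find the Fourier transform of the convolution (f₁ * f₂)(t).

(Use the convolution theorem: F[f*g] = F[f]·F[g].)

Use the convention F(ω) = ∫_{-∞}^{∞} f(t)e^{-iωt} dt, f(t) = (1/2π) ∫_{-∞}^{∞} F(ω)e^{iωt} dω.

F[f₁*f₂](ω) = \pi^{2} e^{- \frac{31 \left|{\omega}\right|}{2}}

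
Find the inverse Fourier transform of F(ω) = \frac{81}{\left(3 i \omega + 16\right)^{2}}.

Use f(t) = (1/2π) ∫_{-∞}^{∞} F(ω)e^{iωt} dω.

f(t) = 9 t e^{- \frac{16 t}{3}} u\left(t\right)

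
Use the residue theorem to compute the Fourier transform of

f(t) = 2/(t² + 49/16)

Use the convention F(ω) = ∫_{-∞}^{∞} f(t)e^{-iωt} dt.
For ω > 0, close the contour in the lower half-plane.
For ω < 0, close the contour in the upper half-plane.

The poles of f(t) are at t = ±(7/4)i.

Let g(z) = f(z)e^{-iωz}; for large |z| the factor e^{-iωz} decays in the lower half-plane when ω > 0 and in the upper half-plane when ω < 0.

Case ω > 0 (lower half-plane, clockwise contour ⇒ F(ω) = -2πi·ΣRes):
  Res_{z = - \frac{7 i}{4}} g(z) = \frac{4 i e^{- \frac{7 \omega}{4}}}{7}
  F(ω) = -2πi·ΣRes = \frac{8 \pi e^{- \frac{7 \omega}{4}}}{7}

Case ω < 0 (upper half-plane, counterclockwise contour ⇒ F(ω) = +2πi·ΣRes):
  Res_{z = \frac{7 i}{4}} g(z) = - \frac{4 i e^{\frac{7 \omega}{4}}}{7}
  F(ω) = 2πi·ΣRes = \frac{8 \pi e^{\frac{7 \omega}{4}}}{7}

Both cases combine into a single formula in |ω|:

F(ω) = \frac{8 \pi e^{- \frac{7 \left|{\omega}\right|}{4}}}{7}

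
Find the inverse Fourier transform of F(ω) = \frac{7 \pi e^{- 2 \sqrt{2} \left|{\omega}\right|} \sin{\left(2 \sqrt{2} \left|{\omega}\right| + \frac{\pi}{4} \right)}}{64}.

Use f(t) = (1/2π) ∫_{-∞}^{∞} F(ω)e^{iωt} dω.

f(t) = \frac{7}{t^{4} + 256}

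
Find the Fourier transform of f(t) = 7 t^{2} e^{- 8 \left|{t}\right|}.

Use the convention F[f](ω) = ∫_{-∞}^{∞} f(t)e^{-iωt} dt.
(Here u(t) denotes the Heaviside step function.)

F(ω) = \frac{224 \left(64 - 3 \omega^{2}\right)}{\left(\omega^{2} + 64\right)^{3}}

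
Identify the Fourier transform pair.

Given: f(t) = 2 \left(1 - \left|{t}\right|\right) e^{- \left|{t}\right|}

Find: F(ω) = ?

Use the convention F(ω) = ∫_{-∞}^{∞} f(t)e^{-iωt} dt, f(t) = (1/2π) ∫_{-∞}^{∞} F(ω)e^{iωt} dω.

F(ω) = \frac{8 \omega^{2}}{\left(\omega^{2} + 1\right)^{2}}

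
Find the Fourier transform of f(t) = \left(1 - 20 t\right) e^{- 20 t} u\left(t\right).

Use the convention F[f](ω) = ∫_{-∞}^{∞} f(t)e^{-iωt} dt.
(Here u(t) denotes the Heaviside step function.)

F(ω) = \frac{i \omega}{- \omega^{2} + 40 i \omega + 400}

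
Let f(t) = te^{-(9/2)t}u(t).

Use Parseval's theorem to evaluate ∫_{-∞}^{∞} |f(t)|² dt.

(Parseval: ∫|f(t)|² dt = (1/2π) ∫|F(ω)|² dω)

∫|f(t)|² dt = \frac{2}{729}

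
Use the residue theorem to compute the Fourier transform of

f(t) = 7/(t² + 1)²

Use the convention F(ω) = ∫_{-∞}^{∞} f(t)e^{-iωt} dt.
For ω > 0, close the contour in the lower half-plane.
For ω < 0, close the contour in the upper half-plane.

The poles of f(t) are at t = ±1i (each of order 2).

Let g(z) = f(z)e^{-iωz}; for large |z| the factor e^{-iωz} decays in the lower half-plane when ω > 0 and in the upper half-plane when ω < 0.

Case ω > 0 (lower half-plane, clockwise contour ⇒ F(ω) = -2πi·ΣRes):
  Res_{z = - i} g(z) = \frac{7 i \left(\omega + 1\right) e^{- \omega}}{4} (pole of order 2)
  F(ω) = -2πi·ΣRes = \frac{7 \pi \left(\omega + 1\right) e^{- \omega}}{2}

Case ω < 0 (upper half-plane, counterclockwise contour ⇒ F(ω) = +2πi·ΣRes):
  Res_{z = i} g(z) = \frac{7 i \left(\omega - 1\right) e^{\omega}}{4} (pole of order 2)
  F(ω) = 2πi·ΣRes = \frac{7 \pi \left(1 - \omega\right) e^{\omega}}{2}

Both cases combine into a single formula in |ω|:

F(ω) = \frac{7 \pi \left(\left|{\omega}\right| + 1\right) e^{- \left|{\omega}\right|}}{2}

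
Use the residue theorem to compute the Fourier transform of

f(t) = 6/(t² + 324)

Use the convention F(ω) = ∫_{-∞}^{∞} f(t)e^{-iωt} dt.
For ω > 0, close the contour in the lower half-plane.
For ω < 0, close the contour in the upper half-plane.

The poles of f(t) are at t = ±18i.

Let g(z) = f(z)e^{-iωz}; for large |z| the factor e^{-iωz} decays in the lower half-plane when ω > 0 and in the upper half-plane when ω < 0.

Case ω > 0 (lower half-plane, clockwise contour ⇒ F(ω) = -2πi·ΣRes):
  Res_{z = - 18 i} g(z) = \frac{i e^{- 18 \omega}}{6}
  F(ω) = -2πi·ΣRes = \frac{\pi e^{- 18 \omega}}{3}

Case ω < 0 (upper half-plane, counterclockwise contour ⇒ F(ω) = +2πi·ΣRes):
  Res_{z = 18 i} g(z) = - \frac{i e^{18 \omega}}{6}
  F(ω) = 2πi·ΣRes = \frac{\pi e^{18 \omega}}{3}

Both cases combine into a single formula in |ω|:

F(ω) = \frac{\pi e^{- 18 \left|{\omega}\right|}}{3}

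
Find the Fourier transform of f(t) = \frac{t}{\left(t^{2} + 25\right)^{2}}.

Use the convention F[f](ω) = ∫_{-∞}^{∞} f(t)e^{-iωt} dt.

F(ω) = - \frac{i \pi \omega e^{- 5 \left|{\omega}\right|}}{10}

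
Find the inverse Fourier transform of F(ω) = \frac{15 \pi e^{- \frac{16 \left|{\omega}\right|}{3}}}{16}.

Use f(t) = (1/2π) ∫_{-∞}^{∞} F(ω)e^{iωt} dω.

f(t) = \frac{5}{t^{2} + \frac{256}{9}}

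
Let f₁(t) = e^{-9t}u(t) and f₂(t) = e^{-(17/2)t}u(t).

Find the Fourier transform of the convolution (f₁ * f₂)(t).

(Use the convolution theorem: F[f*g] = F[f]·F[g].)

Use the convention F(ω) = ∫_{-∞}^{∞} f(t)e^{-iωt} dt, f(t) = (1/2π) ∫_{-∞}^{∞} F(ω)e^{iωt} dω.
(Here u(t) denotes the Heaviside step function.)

F[f₁*f₂](ω) = \frac{2}{\left(i \omega + 9\right) \left(2 i \omega + 17\right)}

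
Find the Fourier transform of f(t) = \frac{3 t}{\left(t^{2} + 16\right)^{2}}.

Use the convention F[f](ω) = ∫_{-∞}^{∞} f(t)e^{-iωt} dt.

F(ω) = - \frac{3 i \pi \omega e^{- 4 \left|{\omega}\right|}}{8}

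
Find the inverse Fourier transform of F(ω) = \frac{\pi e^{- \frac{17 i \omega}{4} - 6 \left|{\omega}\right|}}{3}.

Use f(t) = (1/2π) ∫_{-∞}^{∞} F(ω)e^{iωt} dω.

f(t) = \frac{2}{\left(t - \frac{17}{4}\right)^{2} + 36}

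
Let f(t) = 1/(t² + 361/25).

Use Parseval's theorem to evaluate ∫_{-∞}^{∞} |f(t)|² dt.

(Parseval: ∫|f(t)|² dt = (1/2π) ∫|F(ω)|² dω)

∫|f(t)|² dt = \frac{125 \pi}{13718}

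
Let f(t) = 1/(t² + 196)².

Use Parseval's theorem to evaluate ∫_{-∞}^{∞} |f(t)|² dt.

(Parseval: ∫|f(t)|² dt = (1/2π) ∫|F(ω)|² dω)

∫|f(t)|² dt = \frac{5 \pi}{1686616064}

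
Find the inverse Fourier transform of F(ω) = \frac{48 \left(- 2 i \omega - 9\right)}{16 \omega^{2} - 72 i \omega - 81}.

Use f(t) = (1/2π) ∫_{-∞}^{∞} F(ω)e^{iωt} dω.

f(t) = 6 \left(\frac{9 t}{4} + 1\right) e^{- \frac{9 t}{4}} u\left(t\right)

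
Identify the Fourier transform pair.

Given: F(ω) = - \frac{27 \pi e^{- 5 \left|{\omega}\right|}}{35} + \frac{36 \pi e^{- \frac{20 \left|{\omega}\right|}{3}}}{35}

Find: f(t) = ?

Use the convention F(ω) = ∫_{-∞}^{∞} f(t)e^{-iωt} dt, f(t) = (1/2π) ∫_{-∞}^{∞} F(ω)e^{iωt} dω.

f(t) = \frac{3 t^{2}}{\left(t^{2} + 25\right) \left(t^{2} + \frac{400}{9}\right)}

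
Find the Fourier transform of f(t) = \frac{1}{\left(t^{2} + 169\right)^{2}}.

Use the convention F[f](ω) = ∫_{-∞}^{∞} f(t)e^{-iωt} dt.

F(ω) = \frac{\pi \left(13 \left|{\omega}\right| + 1\right) e^{- 13 \left|{\omega}\right|}}{4394}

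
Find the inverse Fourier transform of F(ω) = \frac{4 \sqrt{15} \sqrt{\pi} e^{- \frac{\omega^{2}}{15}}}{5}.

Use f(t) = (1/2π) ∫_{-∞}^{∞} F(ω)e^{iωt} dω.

f(t) = 6 e^{- \frac{15 t^{2}}{4}}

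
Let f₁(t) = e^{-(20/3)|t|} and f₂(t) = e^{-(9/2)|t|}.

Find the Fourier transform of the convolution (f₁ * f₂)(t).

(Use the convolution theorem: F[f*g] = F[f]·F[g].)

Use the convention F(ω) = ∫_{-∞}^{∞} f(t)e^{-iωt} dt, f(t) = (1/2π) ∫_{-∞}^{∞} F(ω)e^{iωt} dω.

F[f₁*f₂](ω) = \frac{4320}{36 \omega^{4} + 2329 \omega^{2} + 32400}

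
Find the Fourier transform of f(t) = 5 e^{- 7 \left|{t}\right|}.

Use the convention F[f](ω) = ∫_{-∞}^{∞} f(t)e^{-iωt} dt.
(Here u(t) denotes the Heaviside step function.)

F(ω) = \frac{70}{\omega^{2} + 49}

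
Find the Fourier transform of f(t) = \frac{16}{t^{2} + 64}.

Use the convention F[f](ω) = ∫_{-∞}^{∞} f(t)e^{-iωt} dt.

F(ω) = 2 \pi e^{- 8 \left|{\omega}\right|}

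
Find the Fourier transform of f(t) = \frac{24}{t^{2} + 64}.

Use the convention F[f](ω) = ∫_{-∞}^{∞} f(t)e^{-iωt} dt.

F(ω) = 3 \pi e^{- 8 \left|{\omega}\right|}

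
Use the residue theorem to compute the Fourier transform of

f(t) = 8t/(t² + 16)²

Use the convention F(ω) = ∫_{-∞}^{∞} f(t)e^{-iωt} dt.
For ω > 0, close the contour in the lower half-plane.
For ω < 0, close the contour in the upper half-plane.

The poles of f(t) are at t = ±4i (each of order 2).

Let g(z) = f(z)e^{-iωz}; for large |z| the factor e^{-iωz} decays in the lower half-plane when ω > 0 and in the upper half-plane when ω < 0.

Case ω > 0 (lower half-plane, clockwise contour ⇒ F(ω) = -2πi·ΣRes):
  Res_{z = - 4 i} g(z) = \frac{\omega e^{- 4 \omega}}{2} (pole of order 2)
  F(ω) = -2πi·ΣRes = - i \pi \omega e^{- 4 \omega}

Case ω < 0 (upper half-plane, counterclockwise contour ⇒ F(ω) = +2πi·ΣRes):
  Res_{z = 4 i} g(z) = - \frac{\omega e^{4 \omega}}{2} (pole of order 2)
  F(ω) = 2πi·ΣRes = - i \pi \omega e^{4 \omega}

Both cases combine into a single formula in |ω|:

F(ω) = - i \pi \omega e^{- 4 \left|{\omega}\right|}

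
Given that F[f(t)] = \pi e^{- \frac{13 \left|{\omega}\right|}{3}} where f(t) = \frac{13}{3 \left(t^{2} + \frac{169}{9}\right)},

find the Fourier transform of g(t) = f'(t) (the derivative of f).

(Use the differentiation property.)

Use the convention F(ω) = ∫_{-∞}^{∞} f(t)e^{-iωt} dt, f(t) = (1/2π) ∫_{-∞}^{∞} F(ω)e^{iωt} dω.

F[g](ω) = i \pi \omega e^{- \frac{13 \left|{\omega}\right|}{3}}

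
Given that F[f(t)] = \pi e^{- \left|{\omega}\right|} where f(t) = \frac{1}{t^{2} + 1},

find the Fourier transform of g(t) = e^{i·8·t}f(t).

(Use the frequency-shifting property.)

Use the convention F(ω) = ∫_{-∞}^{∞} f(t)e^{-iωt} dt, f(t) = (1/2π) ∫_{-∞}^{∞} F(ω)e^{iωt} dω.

F[g](ω) = \pi e^{- \left|{\omega - 8}\right|}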